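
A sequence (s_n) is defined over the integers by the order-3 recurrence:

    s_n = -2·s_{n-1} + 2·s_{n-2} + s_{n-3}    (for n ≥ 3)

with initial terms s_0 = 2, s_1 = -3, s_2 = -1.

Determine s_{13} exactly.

-3027

s_3 = -2·-1 + 2·-3 + 1·2 = -2
s_4 = -2·-2 + 2·-1 + 1·-3 = -1
s_5 = -2·-1 + 2·-2 + 1·-1 = -3
s_6 = -2·-3 + 2·-1 + 1·-2 = 2
s_7 = -2·2 + 2·-3 + 1·-1 = -11
s_8 = -2·-11 + 2·2 + 1·-3 = 23
s_9 = -2·23 + 2·-11 + 1·2 = -66
s_10 = -2·-66 + 2·23 + 1·-11 = 167
s_11 = -2·167 + 2·-66 + 1·23 = -443
s_12 = -2·-443 + 2·167 + 1·-66 = 1154
s_13 = -2·1154 + 2·-443 + 1·167 = -3027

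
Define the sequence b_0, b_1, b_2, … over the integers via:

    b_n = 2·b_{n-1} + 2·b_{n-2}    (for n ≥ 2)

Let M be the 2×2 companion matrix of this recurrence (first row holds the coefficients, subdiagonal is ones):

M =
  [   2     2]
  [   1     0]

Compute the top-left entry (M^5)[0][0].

(M^5)[0][0] is the top entry after applying M 5 times to the unit state (1, 0). Equivalently it is h_{6} for the auxiliary sequence (h_n) obeying the same recurrence with h_1 = 1 and h_i = 0 for 0 ≤ i < 1:
h_2 = 2·1 + 2·0 = 2
h_3 = 2·2 + 2·1 = 6
h_4 = 2·6 + 2·2 = 16
h_5 = 2·16 + 2·6 = 44
h_6 = 2·44 + 2·16 = 120

120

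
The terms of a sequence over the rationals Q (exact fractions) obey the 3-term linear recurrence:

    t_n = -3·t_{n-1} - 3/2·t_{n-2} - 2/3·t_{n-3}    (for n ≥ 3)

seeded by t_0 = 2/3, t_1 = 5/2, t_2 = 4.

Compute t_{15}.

-185169780805/186624

t_3 = -3·4 + -3/2·5/2 + -2/3·2/3 = -583/36
t_4 = -3·-583/36 + -3/2·4 + -2/3·5/2 = 491/12
t_5 = -3·491/12 + -3/2·-583/36 + -2/3·4 = -809/8
t_6 = -3·-809/8 + -3/2·491/12 + -2/3·-583/36 = 13651/54
t_7 = -3·13651/54 + -3/2·-809/8 + -2/3·491/12 = -30431/48
t_8 = -3·-30431/48 + -3/2·13651/54 + -2/3·-809/8 = 228983/144
t_9 = -3·228983/144 + -3/2·-30431/48 + -2/3·13651/54 = -10337003/2592
t_10 = -3·-10337003/2592 + -3/2·228983/144 + -2/3·-30431/48 = 540083/54
t_11 = -3·540083/54 + -3/2·-10337003/2592 + -2/3·228983/144 = -43342829/1728
t_12 = -3·-43342829/1728 + -3/2·540083/54 + -2/3·-10337003/2592 = 978288539/15552
t_13 = -3·978288539/15552 + -3/2·-43342829/1728 + -2/3·540083/54 = -1635622241/10368
t_14 = -3·-1635622241/10368 + -3/2·978288539/15552 + -2/3·-43342829/1728 = 341829125/864
t_15 = -3·341829125/864 + -3/2·-1635622241/10368 + -2/3·978288539/15552 = -185169780805/186624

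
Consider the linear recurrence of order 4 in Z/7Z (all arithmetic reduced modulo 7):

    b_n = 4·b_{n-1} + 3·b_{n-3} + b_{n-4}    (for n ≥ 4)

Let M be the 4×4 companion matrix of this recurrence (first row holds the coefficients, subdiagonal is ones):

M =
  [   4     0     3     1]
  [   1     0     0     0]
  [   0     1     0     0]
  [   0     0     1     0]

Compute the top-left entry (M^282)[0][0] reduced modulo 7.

2

(M^282)[0][0] is the top entry after applying M 282 times to the unit state (1, 0, 0, 0). Equivalently it is h_{285} for the auxiliary sequence (h_n) obeying the same recurrence with h_3 = 1 and h_i = 0 for 0 ≤ i < 3:
h_4 = 4·1 + 0·0 + 3·0 + 1·0 = 4
h_5 = 4·4 + 0·1 + 3·0 + 1·0 = 2
h_6 = 4·2 + 0·4 + 3·1 + 1·0 = 4
h_7 = 4·4 + 0·2 + 3·4 + 1·1 = 1
h_8 = 4·1 + 0·4 + 3·2 + 1·4 = 0
h_9 = 4·0 + 0·1 + 3·4 + 1·2 = 0
h_10 = 4·0 + 0·0 + 3·1 + 1·4 = 0
h_11 = 4·0 + 0·0 + 3·0 + 1·1 = 1
(h_8, h_9, h_10, h_11) = (0, 0, 0, 1) = (h_0, h_1, h_2, h_3), so the sequence has period 8.
285 ≡ 5 (mod 8), hence h_285 = h_5 = 2.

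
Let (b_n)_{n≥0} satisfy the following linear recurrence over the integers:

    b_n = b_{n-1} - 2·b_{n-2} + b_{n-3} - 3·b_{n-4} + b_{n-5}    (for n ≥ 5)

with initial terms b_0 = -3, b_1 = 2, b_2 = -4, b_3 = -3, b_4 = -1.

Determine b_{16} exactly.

-169

b_5 = 1·-1 + -2·-3 + 1·-4 + -3·2 + 1·-3 = -8
b_6 = 1·-8 + -2·-1 + 1·-3 + -3·-4 + 1·2 = 5
b_7 = 1·5 + -2·-8 + 1·-1 + -3·-3 + 1·-4 = 25
b_8 = 1·25 + -2·5 + 1·-8 + -3·-1 + 1·-3 = 7
b_9 = 1·7 + -2·25 + 1·5 + -3·-8 + 1·-1 = -15
b_10 = 1·-15 + -2·7 + 1·25 + -3·5 + 1·-8 = -27
b_11 = 1·-27 + -2·-15 + 1·7 + -3·25 + 1·5 = -60
b_12 = 1·-60 + -2·-27 + 1·-15 + -3·7 + 1·25 = -17
b_13 = 1·-17 + -2·-60 + 1·-27 + -3·-15 + 1·7 = 128
b_14 = 1·128 + -2·-17 + 1·-60 + -3·-27 + 1·-15 = 168
b_15 = 1·168 + -2·128 + 1·-17 + -3·-60 + 1·-27 = 48
b_16 = 1·48 + -2·168 + 1·128 + -3·-17 + 1·-60 = -169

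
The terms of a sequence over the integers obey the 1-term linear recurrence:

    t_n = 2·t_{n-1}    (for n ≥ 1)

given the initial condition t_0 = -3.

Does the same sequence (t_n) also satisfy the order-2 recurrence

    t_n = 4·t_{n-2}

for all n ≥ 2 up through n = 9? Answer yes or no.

yes

Terms t_0..t_9: -3, -6, -12, -24, -48, -96, -192, -384, -768, -1536
n=2: candidate gives -12, actual t_2 = -12 ✓
n=3: candidate gives -24, actual t_3 = -24 ✓
n=4: candidate gives -48, actual t_4 = -48 ✓
n=5: candidate gives -96, actual t_5 = -96 ✓
n=6: candidate gives -192, actual t_6 = -192 ✓
n=7: candidate gives -384, actual t_7 = -384 ✓
n=8: candidate gives -768, actual t_8 = -768 ✓
n=9: candidate gives -1536, actual t_9 = -1536 ✓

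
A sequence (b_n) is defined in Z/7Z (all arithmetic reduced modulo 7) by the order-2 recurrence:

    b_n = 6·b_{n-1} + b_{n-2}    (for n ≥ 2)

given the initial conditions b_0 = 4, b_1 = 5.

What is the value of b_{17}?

b_2 = 6·5 + 1·4 = 6
b_3 = 6·6 + 1·5 = 6
b_4 = 6·6 + 1·6 = 0
b_5 = 6·0 + 1·6 = 6
b_6 = 6·6 + 1·0 = 1
b_7 = 6·1 + 1·6 = 5
b_8 = 6·5 + 1·1 = 3
b_9 = 6·3 + 1·5 = 2
b_10 = 6·2 + 1·3 = 1
b_11 = 6·1 + 1·2 = 1
b_12 = 6·1 + 1·1 = 0
b_13 = 6·0 + 1·1 = 1
b_14 = 6·1 + 1·0 = 6
b_15 = 6·6 + 1·1 = 2
b_16 = 6·2 + 1·6 = 4
b_17 = 6·4 + 1·2 = 5

5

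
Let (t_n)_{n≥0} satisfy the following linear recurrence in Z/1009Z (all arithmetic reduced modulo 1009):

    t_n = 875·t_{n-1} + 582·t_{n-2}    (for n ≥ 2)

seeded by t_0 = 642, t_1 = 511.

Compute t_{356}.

t_2 = 875·511 + 582·642 = 452
t_3 = 875·452 + 582·511 = 728
t_4 = 875·728 + 582·452 = 36
t_5 = 875·36 + 582·728 = 137
t_6 = 875·137 + 582·36 = 576
t_7 = 875·576 + 582·137 = 532
Continuing the recurrence:
  t_8 = 595;  t_9 = 851;  t_10 = 186;  t_11 = 164;  t_12 = 511;  t_13 = 740
  t_14 = 478;  t_15 = 361;  t_16 = 779;  t_17 = 780;  t_18 = 753;  t_19 = 917
  t_20 = 560;  t_21 = 568;  t_22 = 585;  t_23 = 945;  t_24 = 941;  t_25 = 116
  t_26 = 375;  t_27 = 109;  t_28 = 835;  t_29 = 989;  t_30 = 294;  t_31 = 423
  t_32 = 409;  t_33 = 679;  t_34 = 747;  t_35 = 452;  t_36 = 856;  t_37 = 37
  t_38 = 842;  t_39 = 525;  t_40 = 959;  t_41 = 469;  t_42 = 882;  t_43 = 393
  t_44 = 558;  t_45 = 586;  t_46 = 36;  t_47 = 231;  t_48 = 88;  t_49 = 561
  t_50 = 258;  t_51 = 329;  t_52 = 125;  t_53 = 171;  t_54 = 395;  t_55 = 178
  t_56 = 202;  t_57 = 853;  t_58 = 235;  t_59 = 816;  t_60 = 183;  t_61 = 376
  t_62 = 627;  t_63 = 617;  t_64 = 725;  t_65 = 613;  t_66 = 784;  t_67 = 469
  t_68 = 941;  t_69 = 559;  t_70 = 544;  t_71 = 192;  t_72 = 288;  t_73 = 504
  t_74 = 189;  t_75 = 617;  t_76 = 77;  t_77 = 671;  t_78 = 305;  t_79 = 538
  t_80 = 482;  t_81 = 314;  t_82 = 324;  t_83 = 90;  t_84 = 942;  t_85 = 818
  t_86 = 726;  t_87 = 417;  t_88 = 387;  t_89 = 135;  t_90 = 299;  t_91 = 162
  t_92 = 960;  t_93 = 959;  t_94 = 380;  t_95 = 700;  t_96 = 226;  t_97 = 759
  t_98 = 565;  t_99 = 770;  t_100 = 643;  t_101 = 756;  t_102 = 492;  t_103 = 734
  t_104 = 314;  t_105 = 683;  t_106 = 416;  t_107 = 720;  t_108 = 336;  t_109 = 686
  t_110 = 710;  t_111 = 403;  t_112 = 14;  t_113 = 600;  t_114 = 396;  t_115 = 499
  t_116 = 148;  t_117 = 174;  t_118 = 262;  t_119 = 575;  t_120 = 768;  t_121 = 677
  t_122 = 81;  t_123 = 749;  t_124 = 253;  t_125 = 434;  t_126 = 298;  t_127 = 766
  t_128 = 162;  t_129 = 324;  t_130 = 418;  t_131 = 377;  t_132 = 39;  t_133 = 280
  t_134 = 313;  t_135 = 947;  t_136 = 782;  t_137 = 388;  t_138 = 541;  t_139 = 963
  t_140 = 164;  t_141 = 693;  t_142 = 568;  t_143 = 298;  t_144 = 52;  t_145 = 992
  t_146 = 254;  t_147 = 466;  t_148 = 628;  t_149 = 395;  t_150 = 785;  t_151 = 593
  t_152 = 42;  t_153 = 474;  t_154 = 279;  t_155 = 358;  t_156 = 389;  t_157 = 844
  t_158 = 294;  t_159 = 789;  t_160 = 806;  t_161 = 62;  t_162 = 680;  t_163 = 459
  t_164 = 275;  t_165 = 236;  t_166 = 283;  t_167 = 548;  t_168 = 464;  t_169 = 474
  t_170 = 696;  t_171 = 984;  t_172 = 786;  t_173 = 197;  t_174 = 211;  t_175 = 615
  t_176 = 32;  t_177 = 492;  t_178 = 119;  t_179 = 995;  t_180 = 504;  t_181 = 1000
  t_182 = 915;  t_183 = 295;  t_184 = 608;  t_185 = 417;  t_186 = 323;  t_187 = 639
  t_188 = 451;  t_189 = 692;  t_190 = 242;  t_191 = 13;  t_192 = 869;  t_193 = 92
  t_194 = 29;  t_195 = 217;  t_196 = 917;  t_197 = 389;  t_198 = 275;  t_199 = 865
  t_200 = 753;  t_201 = 946;  t_202 = 710;  t_203 = 373;  t_204 = 1007;  t_205 = 419
  t_206 = 203;  t_207 = 730;  t_208 = 146;  t_209 = 687;  t_210 = 986;  t_211 = 325
  t_212 = 577;  t_213 = 842;  t_214 = 1006;  t_215 = 72;  t_216 = 714;  t_217 = 714
  t_218 = 19;  t_219 = 321;  t_220 = 332;  t_221 = 65;  t_222 = 876;  t_223 = 157
  t_224 = 438;  t_225 = 394;  t_226 = 320;  t_227 = 772;  t_228 = 54;  t_229 = 126
  t_230 = 418;  t_231 = 167;  t_232 = 936;  t_233 = 22;  t_234 = 980;  t_235 = 546
  t_236 = 768;  t_237 = 952;  t_238 = 564;  t_239 = 222;  t_240 = 845;  t_241 = 839
  t_242 = 989;  t_243 = 604;  t_244 = 252;  t_245 = 934;  t_246 = 319;  t_247 = 378
  t_248 = 809;  t_249 = 600;  t_250 = 964;  t_251 = 62;  t_252 = 817;  t_253 = 263
  t_254 = 328;  t_255 = 142;  t_256 = 338;  t_257 = 19;  t_258 = 442;  t_259 = 262
  t_260 = 156;  t_261 = 410;  t_262 = 537;  t_263 = 177;  t_264 = 242;  t_265 = 965
  t_266 = 435;  t_267 = 858;  t_268 = 974;  t_269 = 555;  t_270 = 106;  t_271 = 52
  t_272 = 238;  t_273 = 390;  t_274 = 491;  t_275 = 755;  t_276 = 954;  t_277 = 802
  t_278 = 773;  t_279 = 951;  t_280 = 581;  t_281 = 389;  t_282 = 469;  t_283 = 94
  t_284 = 40;  t_285 = 916;  t_286 = 427;  t_287 = 655;  t_288 = 313;  t_289 = 244
  t_290 = 138;  t_291 = 418;  t_292 = 88;  t_293 = 423;  t_294 = 588;  t_295 = 909
  t_296 = 448;  t_297 = 830;  t_298 = 184;  t_299 = 318;  t_300 = 909;  t_301 = 712
  t_302 = 769;  t_303 = 566;  t_304 = 402;  t_305 = 87;  t_306 = 326;  t_307 = 896
  t_308 = 47;  t_309 = 584;  t_310 = 557;  t_311 = 892;  t_312 = 828;  t_313 = 556
  t_314 = 765;  t_315 = 111;  t_316 = 522;  t_317 = 708;  t_318 = 69;  t_319 = 219
  t_320 = 722;  t_321 = 440;  t_322 = 22;  t_323 = 882;  t_324 = 561;  t_325 = 244
  t_326 = 187;  t_327 = 915;  t_328 = 350;  t_329 = 301;  t_330 = 917;  t_331 = 845
  t_332 = 720;  t_333 = 791;  t_334 = 256;  t_335 = 260;  t_336 = 135;  t_337 = 42
  t_338 = 294;  t_339 = 183;  t_340 = 281;  t_341 = 240;  t_342 = 212;  t_343 = 282
  t_344 = 840;  t_345 = 105;  t_346 = 580;  t_347 = 543;  t_348 = 440;  t_349 = 780
  t_350 = 210;  t_351 = 22;  t_352 = 210;  t_353 = 808;  t_354 = 831
t_355 = 875·831 + 582·808 = 707
t_356 = 875·707 + 582·831 = 439

439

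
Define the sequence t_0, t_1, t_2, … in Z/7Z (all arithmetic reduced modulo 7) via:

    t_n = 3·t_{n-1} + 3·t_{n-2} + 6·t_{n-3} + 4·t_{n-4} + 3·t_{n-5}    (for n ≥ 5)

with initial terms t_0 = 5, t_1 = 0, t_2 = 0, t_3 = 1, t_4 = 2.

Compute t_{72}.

t_5 = 3·2 + 3·1 + 6·0 + 4·0 + 3·5 = 3
t_6 = 3·3 + 3·2 + 6·1 + 4·0 + 3·0 = 0
t_7 = 3·0 + 3·3 + 6·2 + 4·1 + 3·0 = 4
t_8 = 3·4 + 3·0 + 6·3 + 4·2 + 3·1 = 6
t_9 = 3·6 + 3·4 + 6·0 + 4·3 + 3·2 = 6
t_10 = 3·6 + 3·6 + 6·4 + 4·0 + 3·3 = 6
t_11 = 3·6 + 3·6 + 6·6 + 4·4 + 3·0 = 4
t_12 = 3·4 + 3·6 + 6·6 + 4·6 + 3·4 = 4
t_13 = 3·4 + 3·4 + 6·6 + 4·6 + 3·6 = 4
t_14 = 3·4 + 3·4 + 6·4 + 4·6 + 3·6 = 6
t_15 = 3·6 + 3·4 + 6·4 + 4·4 + 3·6 = 4
t_16 = 3·4 + 3·6 + 6·4 + 4·4 + 3·4 = 5
t_17 = 3·5 + 3·4 + 6·6 + 4·4 + 3·4 = 0
t_18 = 3·0 + 3·5 + 6·4 + 4·6 + 3·4 = 5
t_19 = 3·5 + 3·0 + 6·5 + 4·4 + 3·6 = 2
t_20 = 3·2 + 3·5 + 6·0 + 4·5 + 3·4 = 4
t_21 = 3·4 + 3·2 + 6·5 + 4·0 + 3·5 = 0
t_22 = 3·0 + 3·4 + 6·2 + 4·5 + 3·0 = 2
t_23 = 3·2 + 3·0 + 6·4 + 4·2 + 3·5 = 4
t_24 = 3·4 + 3·2 + 6·0 + 4·4 + 3·2 = 5
t_25 = 3·5 + 3·4 + 6·2 + 4·0 + 3·4 = 2
t_26 = 3·2 + 3·5 + 6·4 + 4·2 + 3·0 = 4
t_27 = 3·4 + 3·2 + 6·5 + 4·4 + 3·2 = 0
t_28 = 3·0 + 3·4 + 6·2 + 4·5 + 3·4 = 0
t_29 = 3·0 + 3·0 + 6·4 + 4·2 + 3·5 = 5
t_30 = 3·5 + 3·0 + 6·0 + 4·4 + 3·2 = 2
t_31 = 3·2 + 3·5 + 6·0 + 4·0 + 3·4 = 5
t_32 = 3·5 + 3·2 + 6·5 + 4·0 + 3·0 = 2
t_33 = 3·2 + 3·5 + 6·2 + 4·5 + 3·0 = 4
t_34 = 3·4 + 3·2 + 6·5 + 4·2 + 3·5 = 1
t_35 = 3·1 + 3·4 + 6·2 + 4·5 + 3·2 = 4
t_36 = 3·4 + 3·1 + 6·4 + 4·2 + 3·5 = 6
t_37 = 3·6 + 3·4 + 6·1 + 4·4 + 3·2 = 2
t_38 = 3·2 + 3·6 + 6·4 + 4·1 + 3·4 = 1
t_39 = 3·1 + 3·2 + 6·6 + 4·4 + 3·1 = 1
t_40 = 3·1 + 3·1 + 6·2 + 4·6 + 3·4 = 5
t_41 = 3·5 + 3·1 + 6·1 + 4·2 + 3·6 = 1
t_42 = 3·1 + 3·5 + 6·1 + 4·1 + 3·2 = 6
t_43 = 3·6 + 3·1 + 6·5 + 4·1 + 3·1 = 2
t_44 = 3·2 + 3·6 + 6·1 + 4·5 + 3·1 = 4
t_45 = 3·4 + 3·2 + 6·6 + 4·1 + 3·5 = 3
t_46 = 3·3 + 3·4 + 6·2 + 4·6 + 3·1 = 4
t_47 = 3·4 + 3·3 + 6·4 + 4·2 + 3·6 = 1
t_48 = 3·1 + 3·4 + 6·3 + 4·4 + 3·2 = 6
t_49 = 3·6 + 3·1 + 6·4 + 4·3 + 3·4 = 6
t_50 = 3·6 + 3·6 + 6·1 + 4·4 + 3·3 = 4
t_51 = 3·4 + 3·6 + 6·6 + 4·1 + 3·4 = 5
t_52 = 3·5 + 3·4 + 6·6 + 4·6 + 3·1 = 6
t_53 = 3·6 + 3·5 + 6·4 + 4·6 + 3·6 = 1
t_54 = 3·1 + 3·6 + 6·5 + 4·4 + 3·6 = 1
t_55 = 3·1 + 3·1 + 6·6 + 4·5 + 3·4 = 4
t_56 = 3·4 + 3·1 + 6·1 + 4·6 + 3·5 = 4
t_57 = 3·4 + 3·4 + 6·1 + 4·1 + 3·6 = 3
t_58 = 3·3 + 3·4 + 6·4 + 4·1 + 3·1 = 3
t_59 = 3·3 + 3·3 + 6·4 + 4·4 + 3·1 = 5
t_60 = 3·5 + 3·3 + 6·3 + 4·4 + 3·4 = 0
t_61 = 3·0 + 3·5 + 6·3 + 4·3 + 3·4 = 1
t_62 = 3·1 + 3·0 + 6·5 + 4·3 + 3·3 = 5
t_63 = 3·5 + 3·1 + 6·0 + 4·5 + 3·3 = 5
t_64 = 3·5 + 3·5 + 6·1 + 4·0 + 3·5 = 2
t_65 = 3·2 + 3·5 + 6·5 + 4·1 + 3·0 = 6
t_66 = 3·6 + 3·2 + 6·5 + 4·5 + 3·1 = 0
t_67 = 3·0 + 3·6 + 6·2 + 4·5 + 3·5 = 2
t_68 = 3·2 + 3·0 + 6·6 + 4·2 + 3·5 = 2
t_69 = 3·2 + 3·2 + 6·0 + 4·6 + 3·2 = 0
t_70 = 3·0 + 3·2 + 6·2 + 4·0 + 3·6 = 1
t_71 = 3·1 + 3·0 + 6·2 + 4·2 + 3·0 = 2
t_72 = 3·2 + 3·1 + 6·0 + 4·2 + 3·2 = 2

2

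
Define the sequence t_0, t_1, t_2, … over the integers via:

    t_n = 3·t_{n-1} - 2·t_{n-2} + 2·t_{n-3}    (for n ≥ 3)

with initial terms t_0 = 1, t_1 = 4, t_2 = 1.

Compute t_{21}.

-5547205

t_3 = 3·1 + -2·4 + 2·1 = -3
t_4 = 3·-3 + -2·1 + 2·4 = -3
t_5 = 3·-3 + -2·-3 + 2·1 = -1
t_6 = 3·-1 + -2·-3 + 2·-3 = -3
t_7 = 3·-3 + -2·-1 + 2·-3 = -13
t_8 = 3·-13 + -2·-3 + 2·-1 = -35
t_9 = 3·-35 + -2·-13 + 2·-3 = -85
t_10 = 3·-85 + -2·-35 + 2·-13 = -211
t_11 = 3·-211 + -2·-85 + 2·-35 = -533
t_12 = 3·-533 + -2·-211 + 2·-85 = -1347
t_13 = 3·-1347 + -2·-533 + 2·-211 = -3397
t_14 = 3·-3397 + -2·-1347 + 2·-533 = -8563
t_15 = 3·-8563 + -2·-3397 + 2·-1347 = -21589
t_16 = 3·-21589 + -2·-8563 + 2·-3397 = -54435
t_17 = 3·-54435 + -2·-21589 + 2·-8563 = -137253
t_18 = 3·-137253 + -2·-54435 + 2·-21589 = -346067
t_19 = 3·-346067 + -2·-137253 + 2·-54435 = -872565
t_20 = 3·-872565 + -2·-346067 + 2·-137253 = -2200067
t_21 = 3·-2200067 + -2·-872565 + 2·-346067 = -5547205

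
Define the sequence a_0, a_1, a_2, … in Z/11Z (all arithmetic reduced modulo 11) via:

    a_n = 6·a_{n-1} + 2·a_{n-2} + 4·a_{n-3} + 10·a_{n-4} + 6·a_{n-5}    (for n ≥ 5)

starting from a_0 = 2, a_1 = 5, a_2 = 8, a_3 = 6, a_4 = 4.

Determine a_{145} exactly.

a_5 = 6·4 + 2·6 + 4·8 + 10·5 + 6·2 = 9
a_6 = 6·9 + 2·4 + 4·6 + 10·8 + 6·5 = 9
a_7 = 6·9 + 2·9 + 4·4 + 10·6 + 6·8 = 9
a_8 = 6·9 + 2·9 + 4·9 + 10·4 + 6·6 = 8
a_9 = 6·8 + 2·9 + 4·9 + 10·9 + 6·4 = 7
a_10 = 6·7 + 2·8 + 4·9 + 10·9 + 6·9 = 7
Continuing the recurrence:
  a_11 = 1;  a_12 = 6;  a_13 = 8;  a_14 = 0;  a_15 = 4;  a_16 = 1
  a_17 = 9;  a_18 = 10;  a_19 = 1;  a_20 = 8;  a_21 = 10;  a_22 = 3
  a_23 = 8;  a_24 = 4;  a_25 = 2;  a_26 = 10;  a_27 = 2;  a_28 = 7
  a_29 = 9;  a_30 = 1;  a_31 = 0;  a_32 = 10;  a_33 = 9;  a_34 = 6
  a_35 = 1;  a_36 = 0;  a_37 = 0;  a_38 = 8;  a_39 = 6;  a_40 = 3
  a_41 = 7;  a_42 = 9;  a_43 = 1;  a_44 = 8;  a_45 = 9;  a_46 = 8
  a_47 = 8;  a_48 = 10;  a_49 = 4;  a_50 = 1;  a_51 = 6;  a_52 = 4
  a_53 = 8;  a_54 = 4;  a_55 = 1;  a_56 = 1;  a_57 = 7;  a_58 = 4
  a_59 = 10;  a_60 = 2;  a_61 = 3;  a_62 = 1;  a_63 = 1;  a_64 = 1
  a_65 = 10;  a_66 = 6;  a_67 = 10;  a_68 = 7;  a_69 = 5;  a_70 = 6
  a_71 = 1;  a_72 = 3;  a_73 = 4;  a_74 = 3;  a_75 = 7;  a_76 = 1
  a_77 = 2;  a_78 = 8;  a_79 = 1;  a_80 = 5;  a_81 = 2;  a_82 = 8
  a_83 = 9;  a_84 = 2;  a_85 = 2;  a_86 = 1;  a_87 = 2;  a_88 = 8
  a_89 = 0;  a_90 = 2;  a_91 = 4;  a_92 = 10;  a_93 = 3;  a_94 = 8
  a_95 = 3;  a_96 = 5;  a_97 = 4;  a_98 = 1;  a_99 = 2;  a_100 = 10
  a_101 = 6;  a_102 = 10;  a_103 = 6;  a_104 = 5;  a_105 = 4;  a_106 = 7
  a_107 = 3;  a_108 = 2;  a_109 = 6;  a_110 = 3;  a_111 = 0;  a_112 = 2
  a_113 = 8;  a_114 = 8;  a_115 = 2;  a_116 = 3;  a_117 = 3;  a_118 = 6
  a_119 = 1;  a_120 = 6;  a_121 = 0;  a_122 = 6;  a_123 = 7;  a_124 = 10
  a_125 = 2;  a_126 = 10;  a_127 = 1;  a_128 = 0;  a_129 = 1;  a_130 = 1
  a_131 = 1;  a_132 = 7;  a_133 = 3;  a_134 = 8;  a_135 = 10;  a_136 = 10
  a_137 = 8;  a_138 = 8;  a_139 = 10;  a_140 = 4;  a_141 = 7;  a_142 = 9
  a_143 = 1
a_144 = 6·1 + 2·9 + 4·7 + 10·4 + 6·10 = 9
a_145 = 6·9 + 2·1 + 4·9 + 10·7 + 6·4 = 10

10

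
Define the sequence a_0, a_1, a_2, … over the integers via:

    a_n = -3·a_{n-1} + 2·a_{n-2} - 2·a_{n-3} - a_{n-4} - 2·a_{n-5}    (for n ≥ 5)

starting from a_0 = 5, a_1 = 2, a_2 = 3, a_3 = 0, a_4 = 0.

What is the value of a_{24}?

a_5 = -3·0 + 2·0 + -2·3 + -1·2 + -2·5 = -18
a_6 = -3·-18 + 2·0 + -2·0 + -1·3 + -2·2 = 47
a_7 = -3·47 + 2·-18 + -2·0 + -1·0 + -2·3 = -183
a_8 = -3·-183 + 2·47 + -2·-18 + -1·0 + -2·0 = 679
a_9 = -3·679 + 2·-183 + -2·47 + -1·-18 + -2·0 = -2479
a_10 = -3·-2479 + 2·679 + -2·-183 + -1·47 + -2·-18 = 9150
a_11 = -3·9150 + 2·-2479 + -2·679 + -1·-183 + -2·47 = -33677
a_12 = -3·-33677 + 2·9150 + -2·-2479 + -1·679 + -2·-183 = 123976
a_13 = -3·123976 + 2·-33677 + -2·9150 + -1·-2479 + -2·679 = -456461
a_14 = -3·-456461 + 2·123976 + -2·-33677 + -1·9150 + -2·-2479 = 1680497
a_15 = -3·1680497 + 2·-456461 + -2·123976 + -1·-33677 + -2·9150 = -6186988
a_16 = -3·-6186988 + 2·1680497 + -2·-456461 + -1·123976 + -2·-33677 = 22778258
a_17 = -3·22778258 + 2·-6186988 + -2·1680497 + -1·-456461 + -2·123976 = -83861235
a_18 = -3·-83861235 + 2·22778258 + -2·-6186988 + -1·1680497 + -2·-456461 = 308746622
a_19 = -3·308746622 + 2·-83861235 + -2·22778258 + -1·-6186988 + -2·1680497 = -1136692858
a_20 = -3·-1136692858 + 2·308746622 + -2·-83861235 + -1·22778258 + -2·-6186988 = 4184890006
a_21 = -3·4184890006 + 2·-1136692858 + -2·308746622 + -1·-83861235 + -2·22778258 = -15407244259
a_22 = -3·-15407244259 + 2·4184890006 + -2·-1136692858 + -1·308746622 + -2·-83861235 = 56723874353
a_23 = -3·56723874353 + 2·-15407244259 + -2·4184890006 + -1·-1136692858 + -2·308746622 = -208836691975
a_24 = -3·-208836691975 + 2·56723874353 + -2·-15407244259 + -1·4184890006 + -2·-1136692858 = 768860808859

768860808859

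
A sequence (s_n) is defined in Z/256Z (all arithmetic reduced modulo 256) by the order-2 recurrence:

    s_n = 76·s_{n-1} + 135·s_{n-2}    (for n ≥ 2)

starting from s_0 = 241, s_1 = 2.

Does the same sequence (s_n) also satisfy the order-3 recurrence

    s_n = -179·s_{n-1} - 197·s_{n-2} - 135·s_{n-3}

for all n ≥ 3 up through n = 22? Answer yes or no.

Terms s_0..s_22: 241, 2, 175, 2, 225, 218, 95, 42, 145, 50, 79, 210, 1, 10, 127, 250, 49, 98, 239, 162, 33, 58, 159
n=3: candidate gives 2, actual s_3 = 2 ✓
n=4: candidate gives 225, actual s_4 = 225 ✓
n=5: candidate gives 218, actual s_5 = 218 ✓
n=6: candidate gives 95, actual s_6 = 95 ✓
n=7: candidate gives 42, actual s_7 = 42 ✓
n=8: candidate gives 145, actual s_8 = 145 ✓
n=9: candidate gives 50, actual s_9 = 50 ✓
n=10: candidate gives 79, actual s_10 = 79 ✓
n=11: candidate gives 210, actual s_11 = 210 ✓
n=12: candidate gives 1, actual s_12 = 1 ✓
n=13: candidate gives 10, actual s_13 = 10 ✓
n=14: candidate gives 127, actual s_14 = 127 ✓
n=15: candidate gives 250, actual s_15 = 250 ✓
n=16: candidate gives 49, actual s_16 = 49 ✓
n=17: candidate gives 98, actual s_17 = 98 ✓
n=18: candidate gives 239, actual s_18 = 239 ✓
n=19: candidate gives 162, actual s_19 = 162 ✓
n=20: candidate gives 33, actual s_20 = 33 ✓
n=21: candidate gives 58, actual s_21 = 58 ✓
n=22: candidate gives 159, actual s_22 = 159 ✓

yes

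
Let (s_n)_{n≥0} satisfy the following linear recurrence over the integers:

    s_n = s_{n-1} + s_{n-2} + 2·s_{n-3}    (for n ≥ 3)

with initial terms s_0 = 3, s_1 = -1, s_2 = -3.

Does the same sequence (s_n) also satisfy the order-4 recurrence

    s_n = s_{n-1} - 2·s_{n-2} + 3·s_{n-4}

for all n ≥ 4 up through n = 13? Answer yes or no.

Terms s_0..s_13: 3, -1, -3, 2, -3, -7, -6, -19, -39, -70, -147, -295, -582, -1171
n=4: candidate gives 17, actual s_4 = -3 ✗

no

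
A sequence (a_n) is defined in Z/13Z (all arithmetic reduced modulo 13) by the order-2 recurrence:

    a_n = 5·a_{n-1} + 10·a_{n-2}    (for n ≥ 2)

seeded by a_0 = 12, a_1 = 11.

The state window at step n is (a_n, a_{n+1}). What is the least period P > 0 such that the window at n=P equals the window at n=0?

n=0: window = (12, 11)
n=1: window = (11, 6)
n=2: window = (6, 10)
n=3: window = (10, 6)
n=4: window = (6, 0)
n=5: window = (0, 8)
n=6: window = (8, 1)
n=7: window = (1, 7)
n=8: window = (7, 6)
n=9: window = (6, 9)
n=10: window = (9, 1)
n=11: window = (1, 4)
n=12: window = (4, 4)
n=13: window = (4, 8)
n=14: window = (8, 2)
n=15: window = (2, 12)
n=16: window = (12, 2)
n=17: window = (2, 0)
n=18: window = (0, 7)
n=19: window = (7, 9)
n=20: window = (9, 11)
n=21: window = (11, 2)
n=22: window = (2, 3)
n=23: window = (3, 9)
n=24: window = (9, 10)
n=25: window = (10, 10)
n=26: window = (10, 7)
n=27: window = (7, 5)
n=28: window = (5, 4)
n=29: window = (4, 5)
n=30: window = (5, 0)
n=31: window = (0, 11)
n=32: window = (11, 3)
n=33: window = (3, 8)
n=34: window = (8, 5)
n=35: window = (5, 1)
n=36: window = (1, 3)
n=37: window = (3, 12)
n=38: window = (12, 12)
n=39: window = (12, 11)
window at n=39 equals window at n=0 → period = 39

39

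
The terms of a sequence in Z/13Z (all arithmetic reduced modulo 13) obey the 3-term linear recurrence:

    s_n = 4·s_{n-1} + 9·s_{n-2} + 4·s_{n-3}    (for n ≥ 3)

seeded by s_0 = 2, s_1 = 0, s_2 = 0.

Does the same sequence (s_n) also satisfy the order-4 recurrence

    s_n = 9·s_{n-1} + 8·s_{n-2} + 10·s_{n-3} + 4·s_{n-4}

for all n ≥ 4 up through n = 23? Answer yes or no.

Terms s_0..s_23: 2, 0, 0, 8, 6, 5, 2, 12, 8, 5, 10, 0, 6, 12, 11, 7, 6, 1, 8, 0, 11, 11, 0, 0
n=4: candidate gives 2, actual s_4 = 6 ✗

no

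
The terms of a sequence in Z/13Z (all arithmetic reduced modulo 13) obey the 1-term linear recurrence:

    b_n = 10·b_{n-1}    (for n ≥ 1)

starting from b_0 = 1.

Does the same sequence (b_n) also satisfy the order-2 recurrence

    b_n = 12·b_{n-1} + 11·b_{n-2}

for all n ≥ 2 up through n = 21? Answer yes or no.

no

Terms b_0..b_21: 1, 10, 9, 12, 3, 4, 1, 10, 9, 12, 3, 4, 1, 10, 9, 12, 3, 4, 1, 10, 9, 12
n=2: candidate gives 1, actual b_2 = 9 ✗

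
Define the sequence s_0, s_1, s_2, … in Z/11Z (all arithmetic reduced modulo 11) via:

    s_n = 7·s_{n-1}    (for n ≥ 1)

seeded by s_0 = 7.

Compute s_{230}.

s_1 = 7·7 = 5
s_2 = 7·5 = 2
s_3 = 7·2 = 3
s_4 = 7·3 = 10
s_5 = 7·10 = 4
s_6 = 7·4 = 6
s_7 = 7·6 = 9
s_8 = 7·9 = 8
s_9 = 7·8 = 1
s_10 = 7·1 = 7
(s_10) = (7) = (s_0), so the sequence has period 10.
230 ≡ 0 (mod 10), hence s_230 = s_0 = 7.

7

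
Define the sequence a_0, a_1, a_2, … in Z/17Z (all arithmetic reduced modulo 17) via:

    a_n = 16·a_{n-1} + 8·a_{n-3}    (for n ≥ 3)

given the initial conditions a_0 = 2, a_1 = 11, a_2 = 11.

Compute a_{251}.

11

a_3 = 16·11 + 0·11 + 8·2 = 5
a_4 = 16·5 + 0·11 + 8·11 = 15
a_5 = 16·15 + 0·5 + 8·11 = 5
a_6 = 16·5 + 0·15 + 8·5 = 1
a_7 = 16·1 + 0·5 + 8·15 = 0
a_8 = 16·0 + 0·1 + 8·5 = 6
Continuing the recurrence:
  a_9 = 2;  a_10 = 15;  a_11 = 16;  a_12 = 0;  a_13 = 1;  a_14 = 8
  a_15 = 9;  a_16 = 16;  a_17 = 14;  a_18 = 7;  a_19 = 2;  a_20 = 8
  a_21 = 14;  a_22 = 2;  a_23 = 11;  a_24 = 16;  a_25 = 0;  a_26 = 3
  a_27 = 6;  a_28 = 11;  a_29 = 13;  a_30 = 1;  a_31 = 2;  a_32 = 0
  a_33 = 8;  a_34 = 8;  a_35 = 9;  a_36 = 4;  a_37 = 9;  a_38 = 12
  a_39 = 3;  a_40 = 1;  a_41 = 10;  a_42 = 14;  a_43 = 11;  a_44 = 1
  a_45 = 9;  a_46 = 11;  a_47 = 14;  a_48 = 7;  a_49 = 13;  a_50 = 14
  a_51 = 8;  a_52 = 11;  a_53 = 16;  a_54 = 14;  a_55 = 6;  a_56 = 3
  a_57 = 7;  a_58 = 7;  a_59 = 0;  a_60 = 5;  a_61 = 0;  a_62 = 0
  a_63 = 6;  a_64 = 11;  a_65 = 6;  a_66 = 8;  a_67 = 12;  a_68 = 2
  a_69 = 11;  a_70 = 0;  a_71 = 16;  a_72 = 4;  a_73 = 13;  a_74 = 13
  a_75 = 2;  a_76 = 0;  a_77 = 2;  a_78 = 14;  a_79 = 3;  a_80 = 13
  a_81 = 14;  a_82 = 10;  a_83 = 9;  a_84 = 1;  a_85 = 11;  a_86 = 10
  a_87 = 15;  a_88 = 5;  a_89 = 7;  a_90 = 11;  a_91 = 12;  a_92 = 10
  a_93 = 10;  a_94 = 1;  a_95 = 11;  a_96 = 1;  a_97 = 7;  a_98 = 13
  a_99 = 12;  a_100 = 10;  a_101 = 9;  a_102 = 2;  a_103 = 10;  a_104 = 11
  a_105 = 5;  a_106 = 7;  a_107 = 13;  a_108 = 10;  a_109 = 12;  a_110 = 7
  a_111 = 5;  a_112 = 6;  a_113 = 16;  a_114 = 7;  a_115 = 7;  a_116 = 2
  a_117 = 3;  a_118 = 2;  a_119 = 14;  a_120 = 10;  a_121 = 6;  a_122 = 4
  a_123 = 8;  a_124 = 6;  a_125 = 9;  a_126 = 4;  a_127 = 10;  a_128 = 11
  a_129 = 4;  a_130 = 8;  a_131 = 12;  a_132 = 3;  a_133 = 10;  a_134 = 1
  a_135 = 6;  a_136 = 6;  a_137 = 2;  a_138 = 12;  a_139 = 2;  a_140 = 14
  a_141 = 14;  a_142 = 2;  a_143 = 8;  a_144 = 2;  a_145 = 14;  a_146 = 16
  a_147 = 0;  a_148 = 10;  a_149 = 16;  a_150 = 1;  a_151 = 11;  a_152 = 15
  a_153 = 10;  a_154 = 10;  a_155 = 8;  a_156 = 4;  a_157 = 8;  a_158 = 5
  a_159 = 10;  a_160 = 3;  a_161 = 3;  a_162 = 9;  a_163 = 15;  a_164 = 9
  a_165 = 12;  a_166 = 6;  a_167 = 15;  a_168 = 13;  a_169 = 1;  a_170 = 0
  a_171 = 2;  a_172 = 6;  a_173 = 11;  a_174 = 5;  a_175 = 9;  a_176 = 11
  a_177 = 12;  a_178 = 9;  a_179 = 11;  a_180 = 0;  a_181 = 4;  a_182 = 16
  a_183 = 1;  a_184 = 14;  a_185 = 12;  a_186 = 13;  a_187 = 14;  a_188 = 14
  a_189 = 5;  a_190 = 5;  a_191 = 5;  a_192 = 1;  a_193 = 5;  a_194 = 1
  a_195 = 7;  a_196 = 16;  a_197 = 9;  a_198 = 13;  a_199 = 13;  a_200 = 8
  a_201 = 11;  a_202 = 8;  a_203 = 5;  a_204 = 15;  a_205 = 15;  a_206 = 8
  a_207 = 10;  a_208 = 8;  a_209 = 5;  a_210 = 7;  a_211 = 6;  a_212 = 0
  a_213 = 5;  a_214 = 9;  a_215 = 8;  a_216 = 15;  a_217 = 6;  a_218 = 7
  a_219 = 11;  a_220 = 3;  a_221 = 2;  a_222 = 1;  a_223 = 6;  a_224 = 10
  a_225 = 15;  a_226 = 16;  a_227 = 13;  a_228 = 5;  a_229 = 4;  a_230 = 15
  a_231 = 8;  a_232 = 7;  a_233 = 11;  a_234 = 2;  a_235 = 3;  a_236 = 0
  a_237 = 16;  a_238 = 8;  a_239 = 9;  a_240 = 0;  a_241 = 13;  a_242 = 8
  a_243 = 9;  a_244 = 10;  a_245 = 3;  a_246 = 1;  a_247 = 11;  a_248 = 13
  a_249 = 12
a_250 = 16·12 + 0·13 + 8·11 = 8
a_251 = 16·8 + 0·12 + 8·13 = 11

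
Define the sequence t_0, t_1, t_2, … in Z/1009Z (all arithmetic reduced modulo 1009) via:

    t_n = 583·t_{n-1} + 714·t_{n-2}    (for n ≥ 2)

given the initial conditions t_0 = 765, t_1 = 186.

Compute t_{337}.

t_2 = 583·186 + 714·765 = 816
t_3 = 583·816 + 714·186 = 105
t_4 = 583·105 + 714·816 = 97
t_5 = 583·97 + 714·105 = 351
t_6 = 583·351 + 714·97 = 452
t_7 = 583·452 + 714·351 = 549
Continuing the recurrence:
  t_8 = 62;  t_9 = 316;  t_10 = 462;  t_11 = 560;  t_12 = 498;  t_13 = 18
  t_14 = 808;  t_15 = 605;  t_16 = 338;  t_17 = 417;  t_18 = 123;  t_19 = 153
  t_20 = 446;  t_21 = 975;  t_22 = 967;  t_23 = 679;  t_24 = 611;  t_25 = 522
  t_26 = 983;  t_27 = 364;  t_28 = 929;  t_29 = 357;  t_30 = 670;  t_31 = 757
  t_32 = 512;  t_33 = 515;  t_34 = 882;  t_35 = 50;  t_36 = 21;  t_37 = 520
  t_38 = 319;  t_39 = 289;  t_40 = 725;  t_41 = 414;  t_42 = 244;  t_43 = 951
  t_44 = 151;  t_45 = 207;  t_46 = 461;  t_47 = 853;  t_48 = 82;  t_49 = 998
  t_50 = 676;  t_51 = 816;  t_52 = 851;  t_53 = 136;  t_54 = 782;  t_55 = 78
  t_56 = 440;  t_57 = 431;  t_58 = 393;  t_59 = 65;  t_60 = 662;  t_61 = 504
  t_62 = 669;  t_63 = 196;  t_64 = 660;  t_65 = 44;  t_66 = 464;  t_67 = 237
  t_68 = 282;  t_69 = 654;  t_70 = 437;  t_71 = 292;  t_72 = 961;  t_73 = 902
  t_74 = 211;  t_75 = 201;  t_76 = 452;  t_77 = 403;  t_78 = 709;  t_79 = 843
  t_80 = 803;  t_81 = 511;  t_82 = 488;  t_83 = 571;  t_84 = 250;  t_85 = 512
  t_86 = 748;  t_87 = 506;  t_88 = 681;  t_89 = 548;  t_90 = 536;  t_91 = 487
  t_92 = 685;  t_93 = 413;  t_94 = 362;  t_95 = 419;  t_96 = 263;  t_97 = 463
  t_98 = 634;  t_99 = 967;  t_100 = 374;  t_101 = 380;  t_102 = 220;  t_103 = 16
  t_104 = 932;  t_105 = 839;  t_106 = 289;  t_107 = 693;  t_108 = 929;  t_109 = 166
  t_110 = 307;  t_111 = 859;  t_112 = 578;  t_113 = 831;  t_114 = 164;  t_115 = 808
  t_116 = 922;  t_117 = 502;  t_118 = 496;  t_119 = 827;  t_120 = 833;  t_121 = 523
  t_122 = 652;  t_123 = 824;  t_124 = 487;  t_125 = 481;  t_126 = 543;  t_127 = 117
  t_128 = 854;  t_129 = 236;  t_130 = 684;  t_131 = 218;  t_132 = 989;  t_133 = 714
  t_134 = 400;  t_135 = 372;  t_136 = 1003;  t_137 = 779;  t_138 = 868;  t_139 = 782
  t_140 = 64;  t_141 = 350;  t_142 = 523;  t_143 = 868;  t_144 = 627;  t_145 = 509
  t_146 = 792;  t_147 = 809;  t_148 = 892;  t_149 = 879;  t_150 = 94;  t_151 = 324
  t_152 = 731;  t_153 = 650;  t_154 = 856;  t_155 = 562;  t_156 = 460;  t_157 = 481
  t_158 = 436;  t_159 = 294;  t_160 = 404;  t_161 = 479;  t_162 = 655;  t_163 = 418
  t_164 = 19;  t_165 = 775;  t_166 = 242;  t_167 = 244;  t_168 = 232;  t_169 = 718
  t_170 = 31;  t_171 = 1000;  t_172 = 743;  t_173 = 945;  t_174 = 798;  t_175 = 803
  t_176 = 669;  t_177 = 783;  t_178 = 830;  t_179 = 655;  t_180 = 800;  t_181 = 745
  t_182 = 571;  t_183 = 110;  t_184 = 621;  t_185 = 659;  t_186 = 211;  t_187 = 247
  t_188 = 27;  t_189 = 389;  t_190 = 878;  t_191 = 582;  t_192 = 585;  t_193 = 862
  t_194 = 28;  t_195 = 158;  t_196 = 107;  t_197 = 636;  t_198 = 199;  t_199 = 36
  t_200 = 625;  t_201 = 605;  t_202 = 846;  t_203 = 944;  t_204 = 100;  t_205 = 791
  t_206 = 810;  t_207 = 761;  t_208 = 895;  t_209 = 644;  t_210 = 437;  t_211 = 215
  t_212 = 466;  t_213 = 399;  t_214 = 301;  t_215 = 265;  t_216 = 115;  t_217 = 978
  t_218 = 470;  t_219 = 635;  t_220 = 494;  t_221 = 786;  t_222 = 727;  t_223 = 261
  t_224 = 256;  t_225 = 614;  t_226 = 931;  t_227 = 421;  t_228 = 59;  t_229 = 3
  t_230 = 488;  t_231 = 90;  t_232 = 329;  t_233 = 790;  t_234 = 275;  t_235 = 932
  t_236 = 109;  t_237 = 497;  t_238 = 301;  t_239 = 616;  t_240 = 930;  t_241 = 257
  t_242 = 597;  t_243 = 815;  t_244 = 366;  t_245 = 196;  t_246 = 244;  t_247 = 685
  t_248 = 459;  t_249 = 946;  t_250 = 405;  t_251 = 432;  t_252 = 202;  t_253 = 416
  t_254 = 309;  t_255 = 923;  t_256 = 976;  t_257 = 77;  t_258 = 140;  t_259 = 383
  t_260 = 369;  t_261 = 233;  t_262 = 750;  t_263 = 230;  t_264 = 623;  t_265 = 731
  t_266 = 228;  t_267 = 17;  t_268 = 164;  t_269 = 796;  t_270 = 989;  t_271 = 725
  t_272 = 759;  t_273 = 588;  t_274 = 846;  t_275 = 914;  t_276 = 772;  t_277 = 844
  t_278 = 963;  t_279 = 668;  t_280 = 423;  t_281 = 108;  t_282 = 737;  t_283 = 265
  t_284 = 647;  t_285 = 362;  t_286 = 1;  t_287 = 747;  t_288 = 327;  t_289 = 546
  t_290 = 882;  t_291 = 995;  t_292 = 42;  t_293 = 364;  t_294 = 40;  t_295 = 696
  t_296 = 458;  t_297 = 145;  t_298 = 884;  t_299 = 385;  t_300 = 1008;  t_301 = 868
  t_302 = 830;  t_303 = 805;  t_304 = 467;  t_305 = 480;  t_306 = 815;  t_307 = 575
  t_308 = 963;  t_309 = 312;  t_310 = 729;  t_311 = 1006;  t_312 = 131;  t_313 = 574
  t_314 = 360;  t_315 = 190;  t_316 = 534;  t_317 = 1004;  t_318 = 995;  t_319 = 376
  t_320 = 349;  t_321 = 728;  t_322 = 607;  t_323 = 888;  t_324 = 624;  t_325 = 932
  t_326 = 72;  t_327 = 115;  t_328 = 400;  t_329 = 502;  t_330 = 109;  t_331 = 213
  t_332 = 205;  t_333 = 176;  t_334 = 764;  t_335 = 991
t_336 = 583·991 + 714·764 = 232
t_337 = 583·232 + 714·991 = 315

315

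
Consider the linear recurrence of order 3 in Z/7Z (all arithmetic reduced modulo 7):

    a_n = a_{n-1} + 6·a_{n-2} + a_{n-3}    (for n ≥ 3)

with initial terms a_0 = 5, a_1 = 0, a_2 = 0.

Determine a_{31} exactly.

5

a_3 = 1·0 + 6·0 + 1·5 = 5
a_4 = 1·5 + 6·0 + 1·0 = 5
a_5 = 1·5 + 6·5 + 1·0 = 0
a_6 = 1·0 + 6·5 + 1·5 = 0
(a_4, a_5, a_6) = (5, 0, 0) = (a_0, a_1, a_2), so the sequence has period 4.
31 ≡ 3 (mod 4), hence a_31 = a_3 = 5.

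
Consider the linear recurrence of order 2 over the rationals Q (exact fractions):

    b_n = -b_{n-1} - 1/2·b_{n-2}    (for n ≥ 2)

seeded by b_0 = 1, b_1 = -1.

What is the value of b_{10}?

1/32

b_2 = -1·-1 + -1/2·1 = 1/2
b_3 = -1·1/2 + -1/2·-1 = 0
b_4 = -1·0 + -1/2·1/2 = -1/4
b_5 = -1·-1/4 + -1/2·0 = 1/4
b_6 = -1·1/4 + -1/2·-1/4 = -1/8
b_7 = -1·-1/8 + -1/2·1/4 = 0
b_8 = -1·0 + -1/2·-1/8 = 1/16
b_9 = -1·1/16 + -1/2·0 = -1/16
b_10 = -1·-1/16 + -1/2·1/16 = 1/32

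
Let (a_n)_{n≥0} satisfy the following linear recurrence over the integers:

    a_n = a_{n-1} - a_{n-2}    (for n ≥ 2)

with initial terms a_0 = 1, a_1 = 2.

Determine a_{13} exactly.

a_2 = 1·2 + -1·1 = 1
a_3 = 1·1 + -1·2 = -1
a_4 = 1·-1 + -1·1 = -2
a_5 = 1·-2 + -1·-1 = -1
a_6 = 1·-1 + -1·-2 = 1
a_7 = 1·1 + -1·-1 = 2
(a_6, a_7) = (1, 2) = (a_0, a_1), so the sequence has period 6.
13 ≡ 1 (mod 6), hence a_13 = a_1 = 2.

2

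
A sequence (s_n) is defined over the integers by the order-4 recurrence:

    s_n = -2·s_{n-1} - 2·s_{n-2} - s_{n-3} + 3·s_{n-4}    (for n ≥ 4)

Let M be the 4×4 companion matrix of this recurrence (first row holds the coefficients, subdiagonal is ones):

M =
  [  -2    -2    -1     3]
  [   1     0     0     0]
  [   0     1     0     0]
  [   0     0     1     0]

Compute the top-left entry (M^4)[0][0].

(M^4)[0][0] is the top entry after applying M 4 times to the unit state (1, 0, 0, 0). Equivalently it is h_{7} for the auxiliary sequence (h_n) obeying the same recurrence with h_3 = 1 and h_i = 0 for 0 ≤ i < 3:
h_4 = -2·1 + -2·0 + -1·0 + 3·0 = -2
h_5 = -2·-2 + -2·1 + -1·0 + 3·0 = 2
h_6 = -2·2 + -2·-2 + -1·1 + 3·0 = -1
h_7 = -2·-1 + -2·2 + -1·-2 + 3·1 = 3

3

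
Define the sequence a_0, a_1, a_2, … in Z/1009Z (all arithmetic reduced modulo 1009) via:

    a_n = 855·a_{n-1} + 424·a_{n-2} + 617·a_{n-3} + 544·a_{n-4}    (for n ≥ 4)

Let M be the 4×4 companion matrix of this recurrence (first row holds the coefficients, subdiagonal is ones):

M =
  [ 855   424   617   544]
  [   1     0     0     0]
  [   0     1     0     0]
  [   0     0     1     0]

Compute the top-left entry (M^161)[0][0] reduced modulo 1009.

190

(M^161)[0][0] is the top entry after applying M 161 times to the unit state (1, 0, 0, 0). Equivalently it is h_{164} for the auxiliary sequence (h_n) obeying the same recurrence with h_3 = 1 and h_i = 0 for 0 ≤ i < 3:
h_4 = 855·1 + 424·0 + 617·0 + 544·0 = 855
h_5 = 855·855 + 424·1 + 617·0 + 544·0 = 933
h_6 = 855·933 + 424·855 + 617·1 + 544·0 = 502
h_7 = 855·502 + 424·933 + 617·855 + 544·1 = 821
h_8 = 855·821 + 424·502 + 617·933 + 544·855 = 142
h_9 = 855·142 + 424·821 + 617·502 + 544·933 = 325
Continuing the recurrence:
  h_10 = 765;  h_11 = 287;  h_12 = 967;  h_13 = 31;  h_14 = 572;  h_15 = 784
  h_16 = 18;  h_17 = 195;  h_18 = 613;  h_19 = 82;  h_20 = 25;  h_21 = 629
  h_22 = 145;  h_23 = 690;  h_24 = 736;  h_25 = 412;  h_26 = 512;  h_27 = 59
  h_28 = 904;  h_29 = 34;  h_30 = 817;  h_31 = 196;  h_32 = 589;  h_33 = 393
  h_34 = 871;  h_35 = 53;  h_36 = 804;  h_37 = 59;  h_38 = 865;  h_39 = 998
  h_40 = 727;  h_41 = 174;  h_42 = 583;  h_43 = 771;  h_44 = 679;  h_45 = 675
  h_46 = 93;  h_47 = 345;  h_48 = 268;  h_49 = 873;  h_50 = 487;  h_51 = 412
  h_52 = 93;  h_53 = 414;  h_54 = 398;  h_55 = 225;  h_56 = 208;  h_57 = 389
  h_58 = 203;  h_59 = 990;  h_60 = 221;  h_61 = 149;  h_62 = 964;  h_63 = 381
  h_64 = 206;  h_65 = 482;  h_66 = 724;  h_67 = 431;  h_68 = 264;  h_69 = 417
  h_70 = 192;  h_71 = 741;  h_72 = 923;  h_73 = 746;  h_74 = 643;  h_75 = 266
  h_76 = 415;  h_77 = 842;  h_78 = 211;  h_79 = 811;  h_80 = 517;  h_81 = 885
  h_82 = 870;  h_83 = 505;  h_84 = 431;  h_85 = 581;  h_86 = 305;  h_87 = 424
  h_88 = 106;  h_89 = 752;  h_90 = 487;  h_91 = 93;  h_92 = 451;  h_93 = 488
  h_94 = 475;  h_95 = 499;  h_96 = 9;  h_97 = 888;  h_98 = 486;  h_99 = 520
  h_100 = 728;  h_101 = 355;  h_102 = 747;  h_103 = 698;  h_104 = 959;  h_105 = 130
  h_106 = 722;  h_107 = 184;  h_108 = 859;  h_109 = 811;  h_110 = 976;  h_111 = 315
  h_112 = 108;  h_113 = 963;  h_114 = 236;  h_115 = 528;  h_116 = 690;  h_117 = 76
  h_118 = 464;  h_119 = 727;  h_120 = 512;  h_121 = 64;  h_122 = 107;  h_123 = 615
  h_124 = 280;  h_125 = 640;  h_126 = 746;  h_127 = 883;  h_128 = 33;  h_129 = 249
  h_130 = 19;  h_131 = 990;  h_132 = 947;  h_133 = 348;  h_134 = 462;  h_135 = 571
  h_136 = 368;  h_137 = 921;  h_138 = 325;  h_139 = 304;  h_140 = 774;  h_141 = 913
  h_142 = 19;  h_143 = 967;  h_144 = 1000;  h_145 = 590;  h_146 = 736;  h_147 = 452
  h_148 = 226;  h_149 = 609;  h_150 = 231;  h_151 = 554;  h_152 = 771;  h_153 = 729
  h_154 = 36;  h_155 = 1005;  h_156 = 204;  h_157 = 238;  h_158 = 366;  h_159 = 746
  h_160 = 467;  h_161 = 334;  h_162 = 776
h_163 = 855·776 + 424·334 + 617·467 + 544·746 = 694
h_164 = 855·694 + 424·776 + 617·334 + 544·467 = 190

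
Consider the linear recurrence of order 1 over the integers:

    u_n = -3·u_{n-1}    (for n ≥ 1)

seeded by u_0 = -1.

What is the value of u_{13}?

u_1 = -3·-1 = 3
u_2 = -3·3 = -9
u_3 = -3·-9 = 27
u_4 = -3·27 = -81
u_5 = -3·-81 = 243
u_6 = -3·243 = -729
u_7 = -3·-729 = 2187
u_8 = -3·2187 = -6561
u_9 = -3·-6561 = 19683
u_10 = -3·19683 = -59049
u_11 = -3·-59049 = 177147
u_12 = -3·177147 = -531441
u_13 = -3·-531441 = 1594323

1594323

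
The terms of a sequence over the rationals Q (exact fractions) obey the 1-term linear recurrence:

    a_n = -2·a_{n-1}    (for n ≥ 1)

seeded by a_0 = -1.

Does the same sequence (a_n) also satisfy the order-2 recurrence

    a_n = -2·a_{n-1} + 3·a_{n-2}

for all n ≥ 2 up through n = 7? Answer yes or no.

no

Terms a_0..a_7: -1, 2, -4, 8, -16, 32, -64, 128
n=2: candidate gives -7, actual a_2 = -4 ✗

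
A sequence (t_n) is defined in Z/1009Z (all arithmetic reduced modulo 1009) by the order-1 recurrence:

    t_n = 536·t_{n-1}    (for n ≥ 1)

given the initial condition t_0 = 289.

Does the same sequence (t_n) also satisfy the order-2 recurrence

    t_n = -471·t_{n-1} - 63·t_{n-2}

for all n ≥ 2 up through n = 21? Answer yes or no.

Terms t_0..t_21: 289, 527, 961, 506, 804, 101, 659, 74, 313, 274, 559, 960, 979, 64, 1007, 946, 538, 803, 574, 928, 980, 600
n=2: candidate gives 961, actual t_2 = 961 ✓
n=3: candidate gives 506, actual t_3 = 506 ✓
n=4: candidate gives 804, actual t_4 = 804 ✓
n=5: candidate gives 101, actual t_5 = 101 ✓
n=6: candidate gives 659, actual t_6 = 659 ✓
n=7: candidate gives 74, actual t_7 = 74 ✓
n=8: candidate gives 313, actual t_8 = 313 ✓
n=9: candidate gives 274, actual t_9 = 274 ✓
n=10: candidate gives 559, actual t_10 = 559 ✓
n=11: candidate gives 960, actual t_11 = 960 ✓
n=12: candidate gives 979, actual t_12 = 979 ✓
n=13: candidate gives 64, actual t_13 = 64 ✓
n=14: candidate gives 1007, actual t_14 = 1007 ✓
n=15: candidate gives 946, actual t_15 = 946 ✓
n=16: candidate gives 538, actual t_16 = 538 ✓
n=17: candidate gives 803, actual t_17 = 803 ✓
n=18: candidate gives 574, actual t_18 = 574 ✓
n=19: candidate gives 928, actual t_19 = 928 ✓
n=20: candidate gives 980, actual t_20 = 980 ✓
n=21: candidate gives 600, actual t_21 = 600 ✓

yes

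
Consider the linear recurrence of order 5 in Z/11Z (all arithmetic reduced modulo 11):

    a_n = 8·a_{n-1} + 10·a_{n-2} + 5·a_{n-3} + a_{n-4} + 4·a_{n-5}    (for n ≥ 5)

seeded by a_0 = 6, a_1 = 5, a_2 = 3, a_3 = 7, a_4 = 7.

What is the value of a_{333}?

3

a_5 = 8·7 + 10·7 + 5·3 + 1·5 + 4·6 = 5
a_6 = 8·5 + 10·7 + 5·7 + 1·3 + 4·5 = 3
a_7 = 8·3 + 10·5 + 5·7 + 1·7 + 4·3 = 7
a_8 = 8·7 + 10·3 + 5·5 + 1·7 + 4·7 = 3
a_9 = 8·3 + 10·7 + 5·3 + 1·5 + 4·7 = 10
a_10 = 8·10 + 10·3 + 5·7 + 1·3 + 4·5 = 3
Continuing the recurrence:
  a_11 = 4;  a_12 = 0;  a_13 = 0;  a_14 = 8;  a_15 = 3;  a_16 = 10
  a_17 = 7;  a_18 = 3;  a_19 = 3;  a_20 = 1;  a_21 = 1;  a_22 = 9
  a_23 = 3;  a_24 = 0;  a_25 = 3;  a_26 = 8;  a_27 = 1;  a_28 = 5
  a_29 = 5;  a_30 = 5;  a_31 = 5;  a_32 = 3;  a_33 = 3;  a_34 = 5
  a_35 = 0;  a_36 = 0;  a_37 = 7;  a_38 = 7;  a_39 = 3;  a_40 = 8
  a_41 = 4;  a_42 = 8;  a_43 = 10;  a_44 = 2;  a_45 = 5;  a_46 = 2
  a_47 = 8;  a_48 = 8;  a_49 = 2;  a_50 = 4;  a_51 = 9;  a_52 = 8
  a_53 = 10;  a_54 = 8;  a_55 = 9;  a_56 = 4;  a_57 = 6;  a_58 = 5
  a_59 = 7;  a_60 = 0;  a_61 = 7;  a_62 = 10;  a_63 = 1;  a_64 = 6
  a_65 = 5;  a_66 = 0;  a_67 = 0;  a_68 = 2;  a_69 = 1;  a_70 = 4
  a_71 = 8;  a_72 = 1;  a_73 = 7;  a_74 = 4;  a_75 = 10;  a_76 = 1
  a_77 = 7;  a_78 = 5;  a_79 = 9;  a_80 = 0;  a_81 = 5;  a_82 = 8
  a_83 = 0;  a_84 = 9;  a_85 = 7;  a_86 = 9;  a_87 = 10;  a_88 = 5
  a_89 = 8;  a_90 = 3;  a_91 = 10;  a_92 = 8;  a_93 = 9;  a_94 = 6
  a_95 = 2;  a_96 = 4;  a_97 = 2;  a_98 = 9;  a_99 = 6;  a_100 = 6
  a_101 = 6;  a_102 = 1;  a_103 = 8;  a_104 = 2;  a_105 = 10;  a_106 = 0
  a_107 = 1;  a_108 = 4;  a_109 = 5;  a_110 = 4;  a_111 = 4;  a_112 = 6
  a_113 = 8;  a_114 = 3;  a_115 = 0;  a_116 = 4;  a_117 = 2;  a_118 = 3
  a_119 = 10;  a_120 = 3;  a_121 = 3;  a_122 = 5;  a_123 = 8;  a_124 = 7
  a_125 = 0;  a_126 = 6;  a_127 = 1;  a_128 = 8;  a_129 = 0;  a_130 = 3
  a_131 = 1;  a_132 = 6;  a_133 = 6;  a_134 = 6;  a_135 = 8;  a_136 = 10
  a_137 = 0;  a_138 = 5;  a_139 = 1;  a_140 = 1;  a_141 = 6;  a_142 = 2
  a_143 = 3;  a_144 = 2;  a_145 = 0;  a_146 = 6;  a_147 = 3;  a_148 = 10
  a_149 = 5;  a_150 = 7;  a_151 = 7;  a_152 = 8;  a_153 = 5;  a_154 = 6
  a_155 = 8;  a_156 = 9;  a_157 = 10;  a_158 = 5;  a_159 = 8;  a_160 = 7
  a_161 = 9;  a_162 = 7;  a_163 = 0;  a_164 = 0;  a_165 = 6;  a_166 = 3
  a_167 = 2;  a_168 = 10;  a_169 = 0;  a_170 = 5;  a_171 = 5;  a_172 = 9
  a_173 = 0;  a_174 = 10;  a_175 = 7;  a_176 = 9;  a_177 = 8;  a_178 = 1
  a_179 = 4;  a_180 = 9;  a_181 = 7;  a_182 = 1;  a_183 = 10;  a_184 = 7
  a_185 = 6;  a_186 = 10;  a_187 = 2;  a_188 = 6;  a_189 = 9;  a_190 = 0
  a_191 = 8;  a_192 = 2;  a_193 = 8;  a_194 = 6;  a_195 = 3;  a_196 = 4
  a_197 = 9;  a_198 = 0;  a_199 = 5;  a_200 = 2;  a_201 = 3;  a_202 = 6
  a_203 = 5;  a_204 = 5;  a_205 = 10;  a_206 = 8;  a_207 = 9;  a_208 = 7
  a_209 = 7;  a_210 = 10;  a_211 = 6;  a_212 = 6;  a_213 = 6;  a_214 = 0
  a_215 = 4;  a_216 = 4;  a_217 = 3;  a_218 = 9;  a_219 = 5;  a_220 = 0
  a_221 = 4;  a_222 = 1;  a_223 = 1;  a_224 = 3;  a_225 = 10;  a_226 = 0
  a_227 = 10;  a_228 = 5;  a_229 = 8;  a_230 = 6;  a_231 = 9;  a_232 = 8
  a_233 = 3;  a_234 = 0;  a_235 = 4;  a_236 = 3;  a_237 = 0;  a_238 = 7
  a_239 = 9;  a_240 = 7;  a_241 = 6;  a_242 = 5;  a_243 = 7;  a_244 = 3
  a_245 = 10;  a_246 = 9;  a_247 = 5;  a_248 = 2;  a_249 = 1;  a_250 = 3
  a_251 = 8;  a_252 = 0;  a_253 = 5;  a_254 = 10;  a_255 = 7;  a_256 = 4
  a_257 = 3;  a_258 = 8;  a_259 = 7;  a_260 = 7;  a_261 = 9;  a_262 = 10
  a_263 = 2;  a_264 = 9;  a_265 = 3;  a_266 = 5;  a_267 = 3;  a_268 = 7
  a_269 = 7;  a_270 = 4;  a_271 = 6;  a_272 = 10;  a_273 = 8;  a_274 = 6
  a_275 = 2;  a_276 = 7;  a_277 = 0;  a_278 = 8;  a_279 = 4;  a_280 = 6
  a_281 = 2;  a_282 = 5;  a_283 = 5;  a_284 = 1;  a_285 = 10;  a_286 = 7
  a_287 = 10;  a_288 = 1;  a_289 = 3;  a_290 = 10;  a_291 = 10;  a_292 = 5
  a_293 = 10;  a_294 = 4;  a_295 = 9;  a_296 = 9;  a_297 = 3;  a_298 = 5
  a_299 = 8;  a_300 = 9;  a_301 = 7;  a_302 = 5;  a_303 = 7;  a_304 = 6
  a_305 = 10;  a_306 = 10;  a_307 = 6;  a_308 = 1;  a_309 = 9;  a_310 = 8
  a_311 = 7;  a_312 = 8;  a_313 = 0;  a_314 = 5;  a_315 = 9;  a_316 = 4
  a_317 = 3;  a_318 = 4;  a_319 = 1;  a_320 = 4;  a_321 = 4;  a_322 = 5
  a_323 = 7;  a_324 = 2;  a_325 = 10;  a_326 = 2;  a_327 = 10;  a_328 = 4
  a_329 = 6;  a_330 = 4;  a_331 = 9
a_332 = 8·9 + 10·4 + 5·6 + 1·4 + 4·10 = 10
a_333 = 8·10 + 10·9 + 5·4 + 1·6 + 4·4 = 3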